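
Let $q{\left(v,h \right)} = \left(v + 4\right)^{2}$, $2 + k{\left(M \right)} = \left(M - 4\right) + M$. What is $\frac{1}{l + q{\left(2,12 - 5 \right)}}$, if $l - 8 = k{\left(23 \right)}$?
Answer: $\frac{1}{84} \approx 0.011905$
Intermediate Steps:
$k{\left(M \right)} = -6 + 2 M$ ($k{\left(M \right)} = -2 + \left(\left(M - 4\right) + M\right) = -2 + \left(\left(-4 + M\right) + M\right) = -2 + \left(-4 + 2 M\right) = -6 + 2 M$)
$q{\left(v,h \right)} = \left(4 + v\right)^{2}$
$l = 48$ ($l = 8 + \left(-6 + 2 \cdot 23\right) = 8 + \left(-6 + 46\right) = 8 + 40 = 48$)
$\frac{1}{l + q{\left(2,12 - 5 \right)}} = \frac{1}{48 + \left(4 + 2\right)^{2}} = \frac{1}{48 + 6^{2}} = \frac{1}{48 + 36} = \frac{1}{84}$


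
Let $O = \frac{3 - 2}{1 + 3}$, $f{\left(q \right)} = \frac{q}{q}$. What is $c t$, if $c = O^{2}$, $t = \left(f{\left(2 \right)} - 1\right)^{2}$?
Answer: $0$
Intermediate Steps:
$f{\left(q \right)} = 1$
$t = 0$ ($t = \left(1 - 1\right)^{2} = 0^{2} = 0$)
$O = \frac{1}{4}$ ($O = 1 \cdot \frac{1}{4} = \frac{1}{4} \approx 0.25$)
$c = \frac{1}{16}$ ($c = \left(\frac{1}{4}\right)^{2} = \frac{1}{16} \approx 0.0625$)
$c t = \frac{1}{16} \cdot 0 = 0$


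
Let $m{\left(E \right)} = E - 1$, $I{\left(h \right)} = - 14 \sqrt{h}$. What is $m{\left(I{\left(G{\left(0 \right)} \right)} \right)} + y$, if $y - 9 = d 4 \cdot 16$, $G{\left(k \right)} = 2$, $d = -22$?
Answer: $-1400 - 14 \sqrt{2} \approx -1419.8$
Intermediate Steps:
$m{\left(E \right)} = -1 + E$
$y = -1399$ ($y = 9 + \left(-22\right) 4 \cdot 16 = 9 - 1408 = -1399$)
$m{\left(I{\left(G{\left(0 \right)} \right)} \right)} + y = \left(-1 - 14 \sqrt{2}\right) - 1399 = -1400 - 14 \sqrt{2}$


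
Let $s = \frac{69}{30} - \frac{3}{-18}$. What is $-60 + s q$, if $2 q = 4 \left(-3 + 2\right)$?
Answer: $- \frac{974}{15} \approx -64.933$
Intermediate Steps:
$s = \frac{37}{15}$ ($s = 69 \cdot \frac{1}{30} - - \frac{1}{6} = \frac{23}{10} + \frac{1}{6} = \frac{37}{15} \approx 2.4667$)
$q = -2$ ($q = \frac{4 \left(-3 + 2\right)}{2} = \frac{4 \left(-1\right)}{2} = \frac{1}{2} \left(-4\right) = -2$)
$-60 + s q = -60 + \frac{37}{15} \left(-2\right) = -60 - \frac{74}{15} = - \frac{974}{15}$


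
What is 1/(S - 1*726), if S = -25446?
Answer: -1/26172 ≈ -3.8209e-5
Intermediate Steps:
1/(S - 1*726) = 1/(-25446 - 1*726) = 1/(-25446 - 726) = 1/(-26172) = -1/26172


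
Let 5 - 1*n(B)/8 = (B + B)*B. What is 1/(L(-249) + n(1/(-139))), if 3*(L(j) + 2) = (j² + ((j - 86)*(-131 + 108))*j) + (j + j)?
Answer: -19321/11959235312 ≈ -1.6156e-6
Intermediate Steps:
n(B) = 40 - 16*B² (n(B) = 40 - 8*(B + B)*B = 40 - 8*2*B*B = 40 - 16*B²)
L(j) = -2 + j²/3 + 2*j/3 + j*(1978 - 23*j)/3 (L(j) = -2 + ((j² + ((j - 86)*(-131 + 108))*j) + (j + j))/3 = -2 + ((j² + ((-86 + j)*(-23))*j) + 2*j)/3 = -2 + ((j² + (1978 - 23*j)*j) + 2*j)/3 = -2 + ((j² + j*(1978 - 23*j)) + 2*j)/3 = -2 + (j² + 2*j + j*(1978 - 23*j))/3 = -2 + (j²/3 + 2*j/3 + j*(1978 - 23*j)/3) = -2 + j²/3 + 2*j/3 + j*(1978 - 23*j)/3)
1/(L(-249) + n(1/(-139))) = 1/((-2 + 660*(-249) - 22/3*(-249)²) + (40 - 16*(1/(-139))²)) = 1/((-2 - 164340 - 22/3*62001) + (40 - 16*(-1/139)²)) = 1/((-2 - 164340 - 454674) + (40 - 16*1/19321)) = 1/(-619016 + (40 - 16/19321)) = 1/(-619016 + 772824/19321) = 1/(-11959235312/19321) = -19321/11959235312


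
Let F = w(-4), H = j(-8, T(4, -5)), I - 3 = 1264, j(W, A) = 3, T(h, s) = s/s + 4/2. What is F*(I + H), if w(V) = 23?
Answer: 29210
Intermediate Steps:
T(h, s) = 3 (T(h, s) = 1 + 4*(½) = 1 + 2 = 3)
I = 1267 (I = 3 + 1264 = 1267)
H = 3
F = 23
F*(I + H) = 23*(1267 + 3) = 23*1270 = 29210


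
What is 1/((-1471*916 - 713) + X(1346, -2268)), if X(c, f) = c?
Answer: -1/1346803 ≈ -7.4250e-7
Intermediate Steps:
1/((-1471*916 - 713) + X(1346, -2268)) = 1/((-1471*916 - 713) + 1346) = 1/((-1347436 - 713) + 1346) = 1/(-1348149 + 1346) = 1/(-1346803) = -1/1346803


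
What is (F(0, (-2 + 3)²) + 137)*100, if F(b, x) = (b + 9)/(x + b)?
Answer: 14600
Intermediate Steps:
F(b, x) = (9 + b)/(b + x)
(F(0, (-2 + 3)²) + 137)*100 = ((9 + 0)/(0 + (-2 + 3)²) + 137)*100 = (9/(0 + 1²) + 137)*100 = (9/(0 + 1) + 137)*100 = (9/1 + 137)*100 = (1*9 + 137)*100 = (9 + 137)*100 = 146*100 = 14600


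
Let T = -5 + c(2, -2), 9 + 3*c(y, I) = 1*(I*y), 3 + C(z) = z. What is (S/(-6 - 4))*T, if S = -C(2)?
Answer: 14/15 ≈ 0.93333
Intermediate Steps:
C(z) = -3 + z
c(y, I) = -3 + I*y/3 (c(y, I) = -3 + (1*(I*y))/3 = -3 + (I*y)/3 = -3 + I*y/3)
T = -28/3 (T = -5 + (-3 + (1/3)*(-2)*2) = -5 + (-3 - 4/3) = -5 - 13/3 = -28/3 ≈ -9.3333)
S = 1 (S = -(-3 + 2) = -1*(-1) = 1)
(S/(-6 - 4))*T = (1/(-6 - 4))*(-28/3) = (1/(-10))*(-28/3) = -1/10*1*(-28/3) = -1/10*(-28/3) = 14/15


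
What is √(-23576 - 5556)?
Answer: 2*I*√7283 ≈ 170.68*I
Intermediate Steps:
√(-23576 - 5556) = √(-29132) = 2*I*√7283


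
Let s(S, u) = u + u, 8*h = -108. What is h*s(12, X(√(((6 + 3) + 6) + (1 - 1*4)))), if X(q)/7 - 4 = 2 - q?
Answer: -1134 + 378*√3 ≈ -479.28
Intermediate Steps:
h = -27/2 (h = (⅛)*(-108) = -27/2 ≈ -13.500)
X(q) = 42 - 7*q (X(q) = 28 + 7*(2 - q) = 28 + (14 - 7*q) = 42 - 7*q)
s(S, u) = 2*u
h*s(12, X(√(((6 + 3) + 6) + (1 - 1*4)))) = -27*(42 - 7*√(((6 + 3) + 6) + (1 - 1*4))) = -27*(42 - 7*√((9 + 6) + (1 - 4))) = -27*(42 - 7*√(15 - 3)) = -27*(42 - 14*√3) = -27*(84 - 28*√3)/2 = -1134 + 378*√3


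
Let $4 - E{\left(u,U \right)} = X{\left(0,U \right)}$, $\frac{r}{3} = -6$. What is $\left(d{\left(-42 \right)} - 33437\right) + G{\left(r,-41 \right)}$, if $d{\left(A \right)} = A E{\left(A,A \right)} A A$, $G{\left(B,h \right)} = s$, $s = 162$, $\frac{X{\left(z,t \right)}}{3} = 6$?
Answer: $1003957$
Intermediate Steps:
$r = -18$ ($r = 3 \left(-6\right) = -18$)
$X{\left(z,t \right)} = 18$ ($X{\left(z,t \right)} = 3 \cdot 6 = 18$)
$E{\left(u,U \right)} = -14$ ($E{\left(u,U \right)} = 4 - 18 = -14$)
$G{\left(B,h \right)} = 162$
$d{\left(A \right)} = - 14 A^{3}$ ($d{\left(A \right)} = A \left(-14\right) A A = - 14 A A^{2} = - 14 A^{3}$)
$\left(d{\left(-42 \right)} - 33437\right) + G{\left(r,-41 \right)} = \left(- 14 \left(-42\right)^{3} - 33437\right) + 162 = \left(\left(-14\right) \left(-74088\right) - 33437\right) + 162 = \left(1037232 - 33437\right) + 162 = 1003795 + 162 = 1003957$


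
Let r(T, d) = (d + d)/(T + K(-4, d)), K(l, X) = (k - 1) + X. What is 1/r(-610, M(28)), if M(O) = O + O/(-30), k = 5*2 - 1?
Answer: -308/29 ≈ -10.621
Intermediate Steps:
k = 9 (k = 10 - 1 = 9)
M(O) = 29*O/30 (M(O) = O + O*(-1/30) = O - O/30 = 29*O/30)
K(l, X) = 8 + X (K(l, X) = (9 - 1) + X = 8 + X)
r(T, d) = 2*d/(8 + T + d) (r(T, d) = (d + d)/(T + (8 + d)) = (2*d)/(8 + T + d) = 2*d/(8 + T + d))
1/r(-610, M(28)) = 1/(2*((29/30)*28)/(8 - 610 + (29/30)*28)) = 1/(2*(406/15)/(8 - 610 + 406/15)) = 1/(2*(406/15)/(-8624/15)) = 1/(2*(406/15)*(-15/8624)) = 1/(-29/308) = -308/29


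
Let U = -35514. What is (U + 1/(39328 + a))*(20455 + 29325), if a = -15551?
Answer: -42035047247060/23777 ≈ -1.7679e+9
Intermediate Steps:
(U + 1/(39328 + a))*(20455 + 29325) = (-35514 + 1/(39328 - 15551))*(20455 + 29325) = (-35514 + 1/23777)*49780 = -844416377/23777*49780 = -42035047247060/23777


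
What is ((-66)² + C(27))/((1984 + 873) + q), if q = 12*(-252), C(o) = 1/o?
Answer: -117613/4509 ≈ -26.084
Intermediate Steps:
q = -3024
((-66)² + C(27))/((1984 + 873) + q) = ((-66)² + 1/27)/((1984 + 873) - 3024) = (4356 + 1/27)/(2857 - 3024) = (117613/27)/(-167) = (117613/27)*(-1/167) = -117613/4509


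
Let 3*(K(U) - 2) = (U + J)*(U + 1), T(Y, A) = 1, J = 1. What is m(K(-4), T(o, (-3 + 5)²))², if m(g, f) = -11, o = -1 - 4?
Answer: 121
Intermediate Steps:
o = -5
K(U) = 2 + (1 + U)²/3 (K(U) = 2 + ((U + 1)*(U + 1))/3 = 2 + ((1 + U)*(1 + U))/3 = 2 + (1 + U)²/3)
m(K(-4), T(o, (-3 + 5)²))² = (-11)² = 121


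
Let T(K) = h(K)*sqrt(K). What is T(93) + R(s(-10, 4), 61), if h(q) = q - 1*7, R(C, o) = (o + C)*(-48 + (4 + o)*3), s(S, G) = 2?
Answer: 9261 + 86*sqrt(93) ≈ 10090.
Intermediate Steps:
R(C, o) = (-36 + 3*o)*(C + o) (R(C, o) = (C + o)*(-48 + (12 + 3*o)) = (C + o)*(-36 + 3*o) = (-36 + 3*o)*(C + o))
h(q) = -7 + q (h(q) = q - 7 = -7 + q)
T(K) = sqrt(K)*(-7 + K) (T(K) = (-7 + K)*sqrt(K) = sqrt(K)*(-7 + K))
T(93) + R(s(-10, 4), 61) = sqrt(93)*(-7 + 93) + (-36*2 - 36*61 + 3*61**2 + 3*2*61) = sqrt(93)*86 + (-72 - 2196 + 3*3721 + 366) = 86*sqrt(93) + (-72 - 2196 + 11163 + 366) = 86*sqrt(93) + 9261 = 9261 + 86*sqrt(93)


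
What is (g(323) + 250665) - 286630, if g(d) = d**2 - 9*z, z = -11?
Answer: 68463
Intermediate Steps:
g(d) = 99 + d**2 (g(d) = d**2 - 9*(-11) = d**2 + 99 = 99 + d**2)
(g(323) + 250665) - 286630 = ((99 + 323**2) + 250665) - 286630 = ((99 + 104329) + 250665) - 286630 = (104428 + 250665) - 286630 = 355093 - 286630 = 68463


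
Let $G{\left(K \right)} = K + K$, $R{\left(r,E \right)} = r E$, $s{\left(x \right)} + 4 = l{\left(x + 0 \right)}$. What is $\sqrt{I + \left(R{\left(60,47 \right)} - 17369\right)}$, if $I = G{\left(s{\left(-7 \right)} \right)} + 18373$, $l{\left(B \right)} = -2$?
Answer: $2 \sqrt{953} \approx 61.741$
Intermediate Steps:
$s{\left(x \right)} = -6$ ($s{\left(x \right)} = -4 - 2 = -6$)
$R{\left(r,E \right)} = E r$
$G{\left(K \right)} = 2 K$
$I = 18361$ ($I = 2 \left(-6\right) + 18373 = -12 + 18373 = 18361$)
$\sqrt{I + \left(R{\left(60,47 \right)} - 17369\right)} = \sqrt{18361 + \left(47 \cdot 60 - 17369\right)} = \sqrt{18361 + \left(2820 - 17369\right)} = \sqrt{18361 - 14549} = \sqrt{3812} = 2 \sqrt{953}$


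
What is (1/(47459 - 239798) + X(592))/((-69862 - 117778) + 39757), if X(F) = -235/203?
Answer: 6457124/824866381773 ≈ 7.8281e-6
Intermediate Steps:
X(F) = -235/203 (X(F) = -235*1/203 = -235/203)
(1/(47459 - 239798) + X(592))/((-69862 - 117778) + 39757) = (1/(47459 - 239798) - 235/203)/((-69862 - 117778) + 39757) = (1/(-192339) - 235/203)/(-187640 + 39757) = (-1/192339 - 235/203)/(-147883) = -6457124/5577831*(-1/147883) = 6457124/824866381773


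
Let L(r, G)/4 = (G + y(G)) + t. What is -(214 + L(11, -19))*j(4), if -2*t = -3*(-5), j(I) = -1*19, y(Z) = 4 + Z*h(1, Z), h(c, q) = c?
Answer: 912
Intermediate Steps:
y(Z) = 4 + Z (y(Z) = 4 + Z*1 = 4 + Z)
j(I) = -19
t = -15/2 (t = -(-3)*(-5)/2 = -½*15 = -15/2 ≈ -7.5000)
L(r, G) = -14 + 8*G (L(r, G) = 4*((G + (4 + G)) - 15/2) = 4*((4 + 2*G) - 15/2) = 4*(-7/2 + 2*G) = -14 + 8*G)
-(214 + L(11, -19))*j(4) = -(214 + (-14 + 8*(-19)))*(-19) = -(214 + (-14 - 152))*(-19) = -(214 - 166)*(-19) = -48*(-19) = -1*(-912) = 912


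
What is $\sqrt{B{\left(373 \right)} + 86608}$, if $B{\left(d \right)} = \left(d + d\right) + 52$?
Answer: $\sqrt{87406} \approx 295.65$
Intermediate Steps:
$B{\left(d \right)} = 52 + 2 d$ ($B{\left(d \right)} = 2 d + 52 = 52 + 2 d$)
$\sqrt{B{\left(373 \right)} + 86608} = \sqrt{\left(52 + 2 \cdot 373\right) + 86608} = \sqrt{\left(52 + 746\right) + 86608} = \sqrt{798 + 86608} = \sqrt{87406}$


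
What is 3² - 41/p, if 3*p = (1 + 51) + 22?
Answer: 543/74 ≈ 7.3378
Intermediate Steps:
p = 74/3 (p = ((1 + 51) + 22)/3 = (52 + 22)/3 = (⅓)*74 = 74/3 ≈ 24.667)
3² - 41/p = 3² - 41/(74/3) = 9 + (3/74)*(-41) = 9 - 123/74 = 543/74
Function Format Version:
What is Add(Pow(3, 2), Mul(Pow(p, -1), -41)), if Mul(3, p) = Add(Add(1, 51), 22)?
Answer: Rational(543, 74) ≈ 7.3378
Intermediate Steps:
p = Rational(74, 3) (p = Mul(Rational(1, 3), Add(Add(1, 51), 22)) = Mul(Rational(1, 3), Add(52, 22)) = Mul(Rational(1, 3), 74) = Rational(74, 3) ≈ 24.667)
Add(Pow(3, 2), Mul(Pow(p, -1), -41)) = Add(Pow(3, 2), Mul(Pow(Rational(74, 3), -1), -41)) = Add(9, Mul(Rational(3, 74), -41)) = Add(9, Rational(-123, 74)) = Rational(543, 74)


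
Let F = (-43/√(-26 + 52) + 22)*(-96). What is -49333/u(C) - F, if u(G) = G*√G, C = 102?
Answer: 2112 - 49333*√102/10404 - 2064*√26/13 ≈ 1254.5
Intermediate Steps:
u(G) = G^(3/2)
F = -2112 + 2064*√26/13 (F = (-43*√26/26 + 22)*(-96) = (22 - 43*√26/26)*(-96) = -2112 + 2064*√26/13 ≈ -1302.4)
-49333/u(C) - F = -49333*√102/10404 - (-2112 + 2064*√26/13) = -49333*√102/10404 + (2112 - 2064*√26/13) = 2112 - 49333*√102/10404 - 2064*√26/13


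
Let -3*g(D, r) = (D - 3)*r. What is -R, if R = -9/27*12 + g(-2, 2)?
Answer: ⅔ ≈ 0.66667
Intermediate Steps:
g(D, r) = -r*(-3 + D)/3 (g(D, r) = -(D - 3)*r/3 = -(-3 + D)*r/3 = -r*(-3 + D)/3)
R = -⅔ (R = -9/27*12 + (⅓)*2*(3 - 1*(-2)) = -9*1/27*12 + (⅓)*2*(3 + 2) = -⅓*12 + (⅓)*2*5 = -4 + 10/3 = -⅔ ≈ -0.66667)
-R = -1*(-⅔) = ⅔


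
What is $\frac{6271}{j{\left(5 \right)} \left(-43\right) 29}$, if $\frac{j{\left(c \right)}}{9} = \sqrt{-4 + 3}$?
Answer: $\frac{6271 i}{11223} \approx 0.55876 i$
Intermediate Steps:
$j{\left(c \right)} = 9 i$ ($j{\left(c \right)} = 9 \sqrt{-4 + 3} = 9 \sqrt{-1} = 9 i$)
$\frac{6271}{j{\left(5 \right)} \left(-43\right) 29} = \frac{6271}{9 i \left(-43\right) 29} = \frac{6271}{- 387 i 29} = \frac{6271}{\left(-11223\right) i} = 6271 \frac{i}{11223} = \frac{6271 i}{11223}$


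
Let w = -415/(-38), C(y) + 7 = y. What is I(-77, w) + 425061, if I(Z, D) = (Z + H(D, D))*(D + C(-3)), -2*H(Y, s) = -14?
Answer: 8074934/19 ≈ 4.2500e+5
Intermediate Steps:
C(y) = -7 + y
H(Y, s) = 7 (H(Y, s) = -½*(-14) = 7)
w = 415/38 (w = -415*(-1/38) = 415/38 ≈ 10.921)
I(Z, D) = (-10 + D)*(7 + Z) (I(Z, D) = (Z + 7)*(D + (-7 - 3)) = (7 + Z)*(D - 10) = (7 + Z)*(-10 + D) = (-10 + D)*(7 + Z))
I(-77, w) + 425061 = (-70 - 10*(-77) + 7*(415/38) + (415/38)*(-77)) + 425061 = (-70 + 770 + 2905/38 - 31955/38) + 425061 = -1225/19 + 425061 = 8074934/19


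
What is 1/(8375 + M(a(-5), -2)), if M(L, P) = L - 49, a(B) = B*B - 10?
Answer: 1/8341 ≈ 0.00011989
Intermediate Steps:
a(B) = -10 + B**2 (a(B) = B**2 - 10 = -10 + B**2)
M(L, P) = -49 + L
1/(8375 + M(a(-5), -2)) = 1/(8375 + (-49 + (-10 + (-5)**2))) = 1/(8375 + (-49 + (-10 + 25))) = 1/(8375 + (-49 + 15)) = 1/(8375 - 34) = 1/8341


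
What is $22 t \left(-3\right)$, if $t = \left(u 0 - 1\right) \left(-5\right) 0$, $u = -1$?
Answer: $0$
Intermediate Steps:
$t = 0$ ($t = \left(\left(-1\right) 0 - 1\right) \left(-5\right) 0 = \left(0 - 1\right) \left(-5\right) 0 = \left(-1\right) \left(-5\right) 0 = 5 \cdot 0 = 0$)
$22 t \left(-3\right) = 22 \cdot 0 \left(-3\right) = 0 \left(-3\right) = 0$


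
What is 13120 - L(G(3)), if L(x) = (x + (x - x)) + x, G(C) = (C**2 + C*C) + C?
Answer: 13078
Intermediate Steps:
G(C) = C + 2*C**2 (G(C) = (C**2 + C**2) + C = 2*C**2 + C = C + 2*C**2)
L(x) = 2*x (L(x) = (x + 0) + x = x + x = 2*x)
13120 - L(G(3)) = 13120 - 2*3*(1 + 2*3) = 13120 - 2*3*(1 + 6) = 13120 - 2*3*7 = 13120 - 2*21 = 13120 - 1*42 = 13120 - 42 = 13078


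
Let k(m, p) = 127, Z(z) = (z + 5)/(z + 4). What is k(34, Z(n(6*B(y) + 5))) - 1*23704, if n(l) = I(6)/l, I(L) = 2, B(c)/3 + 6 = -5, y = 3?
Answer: -23577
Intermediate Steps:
B(c) = -33 (B(c) = -18 + 3*(-5) = -18 - 15 = -33)
n(l) = 2/l
Z(z) = (5 + z)/(4 + z)
k(34, Z(n(6*B(y) + 5))) - 1*23704 = 127 - 1*23704 = 127 - 23704 = -23577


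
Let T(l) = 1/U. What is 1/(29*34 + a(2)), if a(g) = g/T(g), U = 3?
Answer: 1/992 ≈ 0.0010081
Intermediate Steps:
T(l) = ⅓ (T(l) = 1/3 = ⅓)
a(g) = 3*g (a(g) = g/(⅓) = g*3 = 3*g)
1/(29*34 + a(2)) = 1/(29*34 + 3*2) = 1/(986 + 6) = 1/992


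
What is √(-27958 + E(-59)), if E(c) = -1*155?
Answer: I*√28113 ≈ 167.67*I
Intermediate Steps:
E(c) = -155
√(-27958 + E(-59)) = √(-27958 - 155) = √(-28113) = I*√28113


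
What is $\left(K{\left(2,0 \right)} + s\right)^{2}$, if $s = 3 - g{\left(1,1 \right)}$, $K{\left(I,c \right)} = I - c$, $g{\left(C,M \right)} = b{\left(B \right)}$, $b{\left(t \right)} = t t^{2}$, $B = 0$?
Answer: $25$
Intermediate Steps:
$b{\left(t \right)} = t^{3}$
$g{\left(C,M \right)} = 0$ ($g{\left(C,M \right)} = 0^{3} = 0$)
$s = 3$ ($s = 3 - 0 = 3 + 0 = 3$)
$\left(K{\left(2,0 \right)} + s\right)^{2} = \left(\left(2 - 0\right) + 3\right)^{2} = \left(\left(2 + 0\right) + 3\right)^{2} = \left(2 + 3\right)^{2} = 5^{2} = 25$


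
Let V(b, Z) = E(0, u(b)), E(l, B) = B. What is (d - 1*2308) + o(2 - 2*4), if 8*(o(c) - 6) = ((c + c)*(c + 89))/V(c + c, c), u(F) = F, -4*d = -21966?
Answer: 25599/8 ≈ 3199.9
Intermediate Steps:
d = 10983/2 (d = -1/4*(-21966) = 10983/2 ≈ 5491.5)
V(b, Z) = b
o(c) = 137/8 + c/8 (o(c) = 6 + (((c + c)*(c + 89))/(c + c))/8 = 6 + (((2*c)*(89 + c))/((2*c)))/8 = 6 + ((2*c*(89 + c))*(1/(2*c)))/8 = 6 + (89 + c)/8 = 6 + (89/8 + c/8) = 137/8 + c/8)
(d - 1*2308) + o(2 - 2*4) = (10983/2 - 1*2308) + (137/8 + (2 - 2*4)/8) = (10983/2 - 2308) + (137/8 + (2 - 8)/8) = 6367/2 + (137/8 + (1/8)*(-6)) = 6367/2 + (137/8 - 3/4) = 6367/2 + 131/8 = 25599/8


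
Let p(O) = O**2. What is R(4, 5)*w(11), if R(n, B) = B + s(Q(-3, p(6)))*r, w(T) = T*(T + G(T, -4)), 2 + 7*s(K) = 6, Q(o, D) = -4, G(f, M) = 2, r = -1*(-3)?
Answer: 6721/7 ≈ 960.14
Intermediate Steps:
r = 3
s(K) = 4/7 (s(K) = -2/7 + (1/7)*6 = -2/7 + 6/7 = 4/7)
w(T) = T*(2 + T) (w(T) = T*(T + 2) = T*(2 + T))
R(n, B) = 12/7 + B (R(n, B) = B + (4/7)*3 = B + 12/7 = 12/7 + B)
R(4, 5)*w(11) = (12/7 + 5)*(11*(2 + 11)) = 47*(11*13)/7 = (47/7)*143 = 6721/7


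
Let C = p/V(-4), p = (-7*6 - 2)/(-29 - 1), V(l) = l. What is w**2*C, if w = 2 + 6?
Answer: -352/15 ≈ -23.467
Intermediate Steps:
p = 22/15 (p = (-42 - 2)/(-30) = -44*(-1/30) = 22/15 ≈ 1.4667)
w = 8
C = -11/30 (C = (22/15)/(-4) = (22/15)*(-1/4) = -11/30 ≈ -0.36667)
w**2*C = 8**2*(-11/30) = 64*(-11/30) = -352/15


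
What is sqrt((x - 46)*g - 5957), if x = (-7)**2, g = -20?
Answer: I*sqrt(6017) ≈ 77.569*I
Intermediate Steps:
x = 49
sqrt((x - 46)*g - 5957) = sqrt((49 - 46)*(-20) - 5957) = sqrt(3*(-20) - 5957) = sqrt(-60 - 5957) = sqrt(-6017) = I*sqrt(6017)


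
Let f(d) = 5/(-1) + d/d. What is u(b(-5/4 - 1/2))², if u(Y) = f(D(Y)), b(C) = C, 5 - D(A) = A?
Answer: 16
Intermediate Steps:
D(A) = 5 - A
f(d) = -4 (f(d) = 5*(-1) + 1 = -5 + 1 = -4)
u(Y) = -4
u(b(-5/4 - 1/2))² = (-4)² = 16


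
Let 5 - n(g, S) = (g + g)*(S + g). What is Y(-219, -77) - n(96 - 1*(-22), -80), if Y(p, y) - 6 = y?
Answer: 8892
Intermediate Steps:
n(g, S) = 5 - 2*g*(S + g) (n(g, S) = 5 - (g + g)*(S + g) = 5 - 2*g*(S + g))
Y(p, y) = 6 + y
Y(-219, -77) - n(96 - 1*(-22), -80) = (6 - 77) - (5 - 2*(96 - 1*(-22))² - 2*(-80)*(96 - 1*(-22))) = -71 - (5 - 2*(96 + 22)² - 2*(-80)*(96 + 22)) = -71 - (5 - 2*118² - 2*(-80)*118) = -71 - (5 - 2*13924 + 18880) = -71 - (5 - 27848 + 18880) = -71 - 1*(-8963) = -71 + 8963 = 8892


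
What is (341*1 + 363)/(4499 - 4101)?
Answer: 352/199 ≈ 1.7688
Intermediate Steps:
(341*1 + 363)/(4499 - 4101) = (341 + 363)/398 = 704*(1/398) = 352/199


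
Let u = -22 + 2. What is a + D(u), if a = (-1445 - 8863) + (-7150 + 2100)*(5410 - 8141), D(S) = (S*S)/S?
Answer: 13781222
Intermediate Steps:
u = -20
D(S) = S (D(S) = S**2/S = S)
a = 13781242 (a = -10308 - 5050*(-2731) = -10308 + 13791550 = 13781242)
a + D(u) = 13781242 - 20 = 13781222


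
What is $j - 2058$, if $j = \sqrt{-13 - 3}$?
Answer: $-2058 + 4 i \approx -2058.0 + 4.0 i$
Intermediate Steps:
$j = 4 i$ ($j = \sqrt{-16} = 4 i \approx 4.0 i$)
$j - 2058 = 4 i - 2058 = -2058 + 4 i$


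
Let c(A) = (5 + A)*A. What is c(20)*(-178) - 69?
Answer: -89069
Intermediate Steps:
c(A) = A*(5 + A)
c(20)*(-178) - 69 = (20*(5 + 20))*(-178) - 69 = (20*25)*(-178) - 69 = 500*(-178) - 69 = -89000 - 69 = -89069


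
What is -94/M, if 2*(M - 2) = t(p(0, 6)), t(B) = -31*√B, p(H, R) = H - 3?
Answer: -752/2899 - 5828*I*√3/2899 ≈ -0.2594 - 3.482*I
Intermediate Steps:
p(H, R) = -3 + H
M = 2 - 31*I*√3/2 (M = 2 + (-31*√(-3 + 0))/2 = 2 + (-31*I*√3)/2 = 2 - 31*I*√3/2 ≈ 2.0 - 26.847*I)
-94/M = -94/(2 - 31*I*√3/2)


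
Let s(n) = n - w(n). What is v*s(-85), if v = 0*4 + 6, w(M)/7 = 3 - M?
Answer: -4206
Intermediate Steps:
w(M) = 21 - 7*M (w(M) = 7*(3 - M) = 21 - 7*M)
s(n) = -21 + 8*n (s(n) = n - (21 - 7*n) = n + (-21 + 7*n) = -21 + 8*n)
v = 6 (v = 0 + 6 = 6)
v*s(-85) = 6*(-21 + 8*(-85)) = 6*(-21 - 680) = 6*(-701) = -4206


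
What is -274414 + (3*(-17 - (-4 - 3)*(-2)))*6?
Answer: -274972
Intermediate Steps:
-274414 + (3*(-17 - (-4 - 3)*(-2)))*6 = -274414 + (3*(-17 - (-7)*(-2)))*6 = -274414 + (3*(-17 - 1*14))*6 = -274414 + (3*(-17 - 14))*6 = -274414 + (3*(-31))*6 = -274414 - 93*6 = -274414 - 558 = -274972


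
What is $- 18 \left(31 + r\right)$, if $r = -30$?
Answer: $-18$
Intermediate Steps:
$- 18 \left(31 + r\right) = - 18 \left(31 - 30\right) = \left(-18\right) 1 = -18$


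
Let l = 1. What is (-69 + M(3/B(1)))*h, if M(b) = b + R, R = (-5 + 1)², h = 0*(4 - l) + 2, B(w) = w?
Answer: -100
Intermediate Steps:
h = 2 (h = 0*(4 - 1*1) + 2 = 0*(4 - 1) + 2 = 0*3 + 2 = 0 + 2 = 2)
R = 16 (R = (-4)² = 16)
M(b) = 16 + b (M(b) = b + 16 = 16 + b)
(-69 + M(3/B(1)))*h = (-69 + (16 + 3/1))*2 = (-69 + (16 + 3*1))*2 = (-69 + (16 + 3))*2 = (-69 + 19)*2 = -50*2 = -100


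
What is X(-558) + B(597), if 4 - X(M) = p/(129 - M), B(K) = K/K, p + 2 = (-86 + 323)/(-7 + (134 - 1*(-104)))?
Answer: 88190/17633 ≈ 5.0014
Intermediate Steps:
p = -75/77 (p = -2 + (-86 + 323)/(-7 + (134 - 1*(-104))) = -2 + 237/(-7 + (134 + 104)) = -2 + 237/(-7 + 238) = -2 + 237/231 = -2 + 237*(1/231) = -2 + 79/77 = -75/77 ≈ -0.97403)
B(K) = 1
X(M) = 4 + 75/(77*(129 - M)) (X(M) = 4 - (-75)/(77*(129 - M)) = 4 + 75/(77*(129 - M)))
X(-558) + B(597) = (-39807 + 308*(-558))/(77*(-129 - 558)) + 1 = (1/77)*(-39807 - 171864)/(-687) + 1 = (1/77)*(-1/687)*(-211671) + 1 = 70557/17633 + 1 = 88190/17633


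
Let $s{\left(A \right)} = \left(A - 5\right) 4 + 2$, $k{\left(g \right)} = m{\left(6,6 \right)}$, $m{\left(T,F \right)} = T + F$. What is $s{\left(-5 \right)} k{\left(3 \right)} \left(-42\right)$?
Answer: $19152$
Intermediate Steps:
$m{\left(T,F \right)} = F + T$
$k{\left(g \right)} = 12$ ($k{\left(g \right)} = 6 + 6 = 12$)
$s{\left(A \right)} = -18 + 4 A$ ($s{\left(A \right)} = \left(-5 + A\right) 4 + 2 = \left(-20 + 4 A\right) + 2 = -18 + 4 A$)
$s{\left(-5 \right)} k{\left(3 \right)} \left(-42\right) = \left(-18 + 4 \left(-5\right)\right) 12 \left(-42\right) = \left(-18 - 20\right) 12 \left(-42\right) = \left(-38\right) 12 \left(-42\right) = \left(-456\right) \left(-42\right) = 19152$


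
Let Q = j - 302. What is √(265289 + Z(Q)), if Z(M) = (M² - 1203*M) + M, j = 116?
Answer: √523457 ≈ 723.50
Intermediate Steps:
Q = -186 (Q = 116 - 302 = -186)
Z(M) = M² - 1202*M
√(265289 + Z(Q)) = √(265289 - 186*(-1202 - 186)) = √(265289 - 186*(-1388)) = √(265289 + 258168) = √523457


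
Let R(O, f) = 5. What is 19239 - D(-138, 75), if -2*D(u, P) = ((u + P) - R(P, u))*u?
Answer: 23931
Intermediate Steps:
D(u, P) = -u*(-5 + P + u)/2 (D(u, P) = -((u + P) - 1*5)*u/2 = -((P + u) - 5)*u/2 = -(-5 + P + u)*u/2 = -u*(-5 + P + u)/2)
19239 - D(-138, 75) = 19239 - (-138)*(5 - 1*75 - 1*(-138))/2 = 19239 - (-138)*(5 - 75 + 138)/2 = 19239 - (-138)*68/2 = 19239 - 1*(-4692) = 19239 + 4692 = 23931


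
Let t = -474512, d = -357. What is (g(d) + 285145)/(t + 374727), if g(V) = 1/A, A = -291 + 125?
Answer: -47334069/16564310 ≈ -2.8576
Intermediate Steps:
A = -166
g(V) = -1/166 (g(V) = 1/(-166) = -1/166)
(g(d) + 285145)/(t + 374727) = (-1/166 + 285145)/(-474512 + 374727) = (47334069/166)/(-99785) = (47334069/166)*(-1/99785) = -47334069/16564310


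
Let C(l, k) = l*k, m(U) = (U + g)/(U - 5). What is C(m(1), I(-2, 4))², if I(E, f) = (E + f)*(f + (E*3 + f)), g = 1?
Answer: 4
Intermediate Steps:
I(E, f) = (E + f)*(2*f + 3*E) (I(E, f) = (E + f)*(f + (3*E + f)) = (E + f)*(f + (f + 3*E)) = (E + f)*(2*f + 3*E))
m(U) = (1 + U)/(-5 + U) (m(U) = (U + 1)/(U - 5) = (1 + U)/(-5 + U))
C(l, k) = k*l
C(m(1), I(-2, 4))² = ((2*4² + 3*(-2)² + 5*(-2)*4)*((1 + 1)/(-5 + 1)))² = ((2*16 + 3*4 - 40)*(2/(-4)))² = ((32 + 12 - 40)*(-¼*2))² = (4*(-½))² = (-2)² = 4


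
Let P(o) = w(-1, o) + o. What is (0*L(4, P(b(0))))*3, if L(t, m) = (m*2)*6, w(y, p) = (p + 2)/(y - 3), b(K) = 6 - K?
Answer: 0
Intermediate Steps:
w(y, p) = (2 + p)/(-3 + y)
P(o) = -½ + 3*o/4 (P(o) = (2 + o)/(-3 - 1) + o = (2 + o)/(-4) + o = -(2 + o)/4 + o = (-½ - o/4) + o = -½ + 3*o/4)
L(t, m) = 12*m (L(t, m) = (2*m)*6 = 12*m)
(0*L(4, P(b(0))))*3 = (0*(12*(-½ + 3*(6 - 1*0)/4)))*3 = (0*(12*(-½ + 3*(6 + 0)/4)))*3 = (0*(12*(-½ + (¾)*6)))*3 = (0*(12*(-½ + 9/2)))*3 = (0*(12*4))*3 = (0*48)*3 = 0*3 = 0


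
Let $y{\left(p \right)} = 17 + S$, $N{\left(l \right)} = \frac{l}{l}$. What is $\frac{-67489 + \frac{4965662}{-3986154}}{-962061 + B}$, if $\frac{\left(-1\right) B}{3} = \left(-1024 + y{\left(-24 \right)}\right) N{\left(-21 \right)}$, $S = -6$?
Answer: $\frac{67256628242}{955702345347} \approx 0.070374$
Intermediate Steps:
$N{\left(l \right)} = 1$
$y{\left(p \right)} = 11$ ($y{\left(p \right)} = 17 - 6 = 11$)
$B = 3039$ ($B = - 3 \left(-1024 + 11\right) 1 = - 3 \left(\left(-1013\right) 1\right) = \left(-3\right) \left(-1013\right) = 3039$)
$\frac{-67489 + \frac{4965662}{-3986154}}{-962061 + B} = \frac{-67489 + \frac{4965662}{-3986154}}{-962061 + 3039} = \frac{-67489 + 4965662 \left(- \frac{1}{3986154}\right)}{-959022} = \left(-67489 - \frac{2482831}{1993077}\right) \left(- \frac{1}{959022}\right) = \left(- \frac{134513256484}{1993077}\right) \left(- \frac{1}{959022}\right) = \frac{67256628242}{955702345347}$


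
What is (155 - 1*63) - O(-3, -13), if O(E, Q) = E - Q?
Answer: 82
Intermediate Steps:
(155 - 1*63) - O(-3, -13) = (155 - 1*63) - (-3 - 1*(-13)) = (155 - 63) - (-3 + 13) = 92 - 1*10 = 92 - 10 = 82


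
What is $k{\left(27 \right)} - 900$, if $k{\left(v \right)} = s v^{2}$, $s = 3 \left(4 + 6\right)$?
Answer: $20970$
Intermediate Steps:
$s = 30$ ($s = 3 \cdot 10 = 30$)
$k{\left(v \right)} = 30 v^{2}$
$k{\left(27 \right)} - 900 = 30 \cdot 27^{2} - 900 = 30 \cdot 729 - 900 = 21870 - 900 = 20970$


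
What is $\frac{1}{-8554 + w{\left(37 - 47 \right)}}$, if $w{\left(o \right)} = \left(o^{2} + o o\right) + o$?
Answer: $- \frac{1}{8364} \approx -0.00011956$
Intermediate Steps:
$w{\left(o \right)} = o + 2 o^{2}$ ($w{\left(o \right)} = \left(o^{2} + o^{2}\right) + o = 2 o^{2} + o = o + 2 o^{2}$)
$\frac{1}{-8554 + w{\left(37 - 47 \right)}} = \frac{1}{-8554 + \left(37 - 47\right) \left(1 + 2 \left(37 - 47\right)\right)} = \frac{1}{-8554 - 10 \left(1 + 2 \left(-10\right)\right)} = \frac{1}{-8554 - 10 \left(1 - 20\right)} = \frac{1}{-8554 - -190} = \frac{1}{-8554 + 190} = \frac{1}{-8364} = - \frac{1}{8364}$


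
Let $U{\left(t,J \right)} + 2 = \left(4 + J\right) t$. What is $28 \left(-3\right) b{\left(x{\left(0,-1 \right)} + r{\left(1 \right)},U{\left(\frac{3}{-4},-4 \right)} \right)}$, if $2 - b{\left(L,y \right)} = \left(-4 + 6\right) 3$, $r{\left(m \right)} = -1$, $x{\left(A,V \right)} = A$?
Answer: $336$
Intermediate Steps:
$U{\left(t,J \right)} = -2 + t \left(4 + J\right)$ ($U{\left(t,J \right)} = -2 + \left(4 + J\right) t = -2 + t \left(4 + J\right)$)
$b{\left(L,y \right)} = -4$ ($b{\left(L,y \right)} = 2 - \left(-4 + 6\right) 3 = 2 - 2 \cdot 3 = 2 - 6 = -4$)
$28 \left(-3\right) b{\left(x{\left(0,-1 \right)} + r{\left(1 \right)},U{\left(\frac{3}{-4},-4 \right)} \right)} = 28 \left(-3\right) \left(-4\right) = \left(-84\right) \left(-4\right) = 336$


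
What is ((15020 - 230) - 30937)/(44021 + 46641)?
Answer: -16147/90662 ≈ -0.17810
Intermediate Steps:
((15020 - 230) - 30937)/(44021 + 46641) = (14790 - 30937)/90662 = -16147*1/90662 = -16147/90662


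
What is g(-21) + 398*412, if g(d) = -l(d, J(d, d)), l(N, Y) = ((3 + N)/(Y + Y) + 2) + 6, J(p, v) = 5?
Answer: 819849/5 ≈ 1.6397e+5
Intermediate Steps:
l(N, Y) = 8 + (3 + N)/(2*Y) (l(N, Y) = ((3 + N)/((2*Y)) + 2) + 6 = ((3 + N)*(1/(2*Y)) + 2) + 6 = ((3 + N)/(2*Y) + 2) + 6 = (2 + (3 + N)/(2*Y)) + 6 = 8 + (3 + N)/(2*Y))
g(d) = -83/10 - d/10 (g(d) = -(3 + d + 16*5)/(2*5) = -(3 + d + 80)/(2*5) = -(83 + d)/(2*5) = -(83/10 + d/10) = -83/10 - d/10)
g(-21) + 398*412 = (-83/10 - ⅒*(-21)) + 398*412 = (-83/10 + 21/10) + 163976 = -31/5 + 163976 = 819849/5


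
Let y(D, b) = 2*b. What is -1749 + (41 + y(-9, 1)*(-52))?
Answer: -1812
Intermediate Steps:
-1749 + (41 + y(-9, 1)*(-52)) = -1749 + (41 + (2*1)*(-52)) = -1749 + (41 + 2*(-52)) = -1749 + (41 - 104) = -1749 - 63 = -1812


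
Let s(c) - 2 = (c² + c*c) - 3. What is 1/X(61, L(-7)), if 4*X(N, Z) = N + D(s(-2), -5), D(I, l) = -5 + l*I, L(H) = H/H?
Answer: 4/21 ≈ 0.19048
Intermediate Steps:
s(c) = -1 + 2*c² (s(c) = 2 + ((c² + c*c) - 3) = 2 + ((c² + c²) - 3) = 2 + (2*c² - 3) = 2 + (-3 + 2*c²) = -1 + 2*c²)
L(H) = 1
D(I, l) = -5 + I*l
X(N, Z) = -10 + N/4 (X(N, Z) = (N + (-5 + (-1 + 2*(-2)²)*(-5)))/4 = (N + (-5 + (-1 + 2*4)*(-5)))/4 = (N + (-5 + (-1 + 8)*(-5)))/4 = (N + (-5 + 7*(-5)))/4 = (N + (-5 - 35))/4 = (N - 40)/4 = (-40 + N)/4 = -10 + N/4)
1/X(61, L(-7)) = 1/(-10 + (¼)*61) = 1/(-10 + 61/4) = 1/(21/4) = 4/21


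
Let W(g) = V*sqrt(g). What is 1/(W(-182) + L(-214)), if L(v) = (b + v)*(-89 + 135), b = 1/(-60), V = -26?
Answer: -8860290/87338216449 + 23400*I*sqrt(182)/87338216449 ≈ -0.00010145 + 3.6145e-6*I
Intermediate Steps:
W(g) = -26*sqrt(g)
b = -1/60 ≈ -0.016667
L(v) = -23/30 + 46*v (L(v) = (-1/60 + v)*(-89 + 135) = (-1/60 + v)*46 = -23/30 + 46*v)
1/(W(-182) + L(-214)) = 1/(-26*I*sqrt(182) + (-23/30 + 46*(-214))) = 1/(-26*I*sqrt(182) + (-23/30 - 9844)) = 1/(-26*I*sqrt(182) - 295343/30) = 1/(-295343/30 - 26*I*sqrt(182))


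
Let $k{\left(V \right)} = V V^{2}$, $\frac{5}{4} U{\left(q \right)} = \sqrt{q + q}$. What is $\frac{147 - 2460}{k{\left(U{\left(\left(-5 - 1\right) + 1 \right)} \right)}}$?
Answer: $- \frac{11565 i \sqrt{10}}{256} \approx - 142.86 i$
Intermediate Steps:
$U{\left(q \right)} = \frac{4 \sqrt{2} \sqrt{q}}{5}$ ($U{\left(q \right)} = \frac{4 \sqrt{q + q}}{5} = \frac{4 \sqrt{2 q}}{5} = \frac{4 \sqrt{2} \sqrt{q}}{5}$)
$k{\left(V \right)} = V^{3}$
$\frac{147 - 2460}{k{\left(U{\left(\left(-5 - 1\right) + 1 \right)} \right)}} = \frac{147 - 2460}{\left(\frac{4 \sqrt{2} \sqrt{\left(-5 - 1\right) + 1}}{5}\right)^{3}} = \frac{147 - 2460}{\left(\frac{4 \sqrt{2} \sqrt{-6 + 1}}{5}\right)^{3}} = - \frac{2313}{\left(\frac{4 \sqrt{2} \sqrt{-5}}{5}\right)^{3}} = - \frac{2313}{\left(\frac{4 \sqrt{2} i \sqrt{5}}{5}\right)^{3}} = - \frac{2313}{\left(\frac{4 i \sqrt{10}}{5}\right)^{3}} = - \frac{2313}{\left(- \frac{128}{25}\right) i \sqrt{10}} = - 2313 \frac{5 i \sqrt{10}}{256} = - \frac{11565 i \sqrt{10}}{256}$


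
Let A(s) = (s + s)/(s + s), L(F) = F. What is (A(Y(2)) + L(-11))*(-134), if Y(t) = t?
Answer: 1340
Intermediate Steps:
A(s) = 1 (A(s) = (2*s)/((2*s)) = (2*s)*(1/(2*s)) = 1)
(A(Y(2)) + L(-11))*(-134) = (1 - 11)*(-134) = -10*(-134) = 1340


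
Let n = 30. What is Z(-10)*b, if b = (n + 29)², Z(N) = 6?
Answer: 20886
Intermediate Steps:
b = 3481 (b = (30 + 29)² = 59² = 3481)
Z(-10)*b = 6*3481 = 20886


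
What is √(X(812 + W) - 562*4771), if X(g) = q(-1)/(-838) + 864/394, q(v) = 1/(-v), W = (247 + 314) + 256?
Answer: I*√73074502400418158/165086 ≈ 1637.5*I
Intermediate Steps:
W = 817 (W = 561 + 256 = 817)
q(v) = -1/v
X(g) = 361819/165086 (X(g) = -1/(-1)/(-838) + 864/394 = -1*(-1)*(-1/838) + 864*(1/394) = 1*(-1/838) + 432/197 = -1/838 + 432/197 = 361819/165086)
√(X(812 + W) - 562*4771) = √(361819/165086 - 562*4771) = √(361819/165086 - 2681302) = √(-442645060153/165086) = I*√73074502400418158/165086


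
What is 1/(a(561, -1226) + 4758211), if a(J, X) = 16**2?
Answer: 1/4758467 ≈ 2.1015e-7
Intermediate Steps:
a(J, X) = 256
1/(a(561, -1226) + 4758211) = 1/(256 + 4758211) = 1/4758467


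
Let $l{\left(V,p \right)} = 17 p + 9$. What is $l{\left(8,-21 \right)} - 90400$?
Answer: $-90748$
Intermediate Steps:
$l{\left(V,p \right)} = 9 + 17 p$
$l{\left(8,-21 \right)} - 90400 = \left(9 + 17 \left(-21\right)\right) - 90400 = \left(9 - 357\right) - 90400 = -348 - 90400 = -90748$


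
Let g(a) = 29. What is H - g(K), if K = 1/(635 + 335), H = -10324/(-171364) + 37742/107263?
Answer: -131368620482/4595254183 ≈ -28.588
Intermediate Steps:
H = 1893750825/4595254183 (H = -10324*(-1/171364) + 37742*(1/107263) = 2581/42841 + 37742/107263 = 1893750825/4595254183 ≈ 0.41211)
K = 1/970 ≈ 0.0010309
H - g(K) = 1893750825/4595254183 - 1*29 = 1893750825/4595254183 - 29 = -131368620482/4595254183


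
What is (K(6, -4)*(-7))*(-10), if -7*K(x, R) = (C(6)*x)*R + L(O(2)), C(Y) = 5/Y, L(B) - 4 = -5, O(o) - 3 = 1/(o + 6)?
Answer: 210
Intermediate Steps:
O(o) = 3 + 1/(6 + o) (O(o) = 3 + 1/(o + 6) = 3 + 1/(6 + o))
L(B) = -1 (L(B) = 4 - 5 = -1)
K(x, R) = ⅐ - 5*R*x/42 (K(x, R) = -(((5/6)*x)*R - 1)/7 = -(((5*(⅙))*x)*R - 1)/7 = -((5*x/6)*R - 1)/7 = -(5*R*x/6 - 1)/7 = -(-1 + 5*R*x/6)/7 = ⅐ - 5*R*x/42)
(K(6, -4)*(-7))*(-10) = ((⅐ - 5/42*(-4)*6)*(-7))*(-10) = ((⅐ + 20/7)*(-7))*(-10) = (3*(-7))*(-10) = -21*(-10) = 210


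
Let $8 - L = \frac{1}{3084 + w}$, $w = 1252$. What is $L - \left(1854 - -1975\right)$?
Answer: $- \frac{16567857}{4336} \approx -3821.0$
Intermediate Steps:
$L = \frac{34687}{4336}$ ($L = 8 - \frac{1}{3084 + 1252} = 8 - \frac{1}{4336} = \frac{34687}{4336} \approx 7.9998$)
$L - \left(1854 - -1975\right) = \frac{34687}{4336} - \left(1854 - -1975\right) = \frac{34687}{4336} - \left(1854 + 1975\right) = \frac{34687}{4336} - 3829 = - \frac{16567857}{4336}$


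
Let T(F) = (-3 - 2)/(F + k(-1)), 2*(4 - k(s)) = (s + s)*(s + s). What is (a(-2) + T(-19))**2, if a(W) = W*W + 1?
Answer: 8100/289 ≈ 28.028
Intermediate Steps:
a(W) = 1 + W**2 (a(W) = W**2 + 1 = 1 + W**2)
k(s) = 4 - 2*s**2 (k(s) = 4 - (s + s)*(s + s)/2 = 4 - 2*s*2*s/2 = 4 - 2*s**2)
T(F) = -5/(2 + F) (T(F) = (-3 - 2)/(F + (4 - 2*(-1)**2)) = -5/(F + (4 - 2*1)) = -5/(F + (4 - 2)) = -5/(F + 2) = -5/(2 + F))
(a(-2) + T(-19))**2 = ((1 + (-2)**2) - 5/(2 - 19))**2 = ((1 + 4) - 5/(-17))**2 = (5 - 5*(-1/17))**2 = (5 + 5/17)**2 = (90/17)**2 = 8100/289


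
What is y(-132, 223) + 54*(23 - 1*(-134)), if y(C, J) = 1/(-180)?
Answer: 1526039/180 ≈ 8478.0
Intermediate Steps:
y(C, J) = -1/180
y(-132, 223) + 54*(23 - 1*(-134)) = -1/180 + 54*(23 - 1*(-134)) = -1/180 + 54*(23 + 134) = -1/180 + 54*157 = -1/180 + 8478 = 1526039/180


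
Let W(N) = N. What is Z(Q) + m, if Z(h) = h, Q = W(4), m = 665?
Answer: 669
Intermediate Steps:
Q = 4
Z(Q) + m = 4 + 665 = 669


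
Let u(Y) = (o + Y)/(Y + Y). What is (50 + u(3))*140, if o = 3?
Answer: 7140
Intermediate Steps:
u(Y) = (3 + Y)/(2*Y) (u(Y) = (3 + Y)/(Y + Y) = (3 + Y)/((2*Y)) = (3 + Y)*(1/(2*Y)) = (3 + Y)/(2*Y))
(50 + u(3))*140 = (50 + (½)*(3 + 3)/3)*140 = (50 + (½)*(⅓)*6)*140 = (50 + 1)*140 = 51*140 = 7140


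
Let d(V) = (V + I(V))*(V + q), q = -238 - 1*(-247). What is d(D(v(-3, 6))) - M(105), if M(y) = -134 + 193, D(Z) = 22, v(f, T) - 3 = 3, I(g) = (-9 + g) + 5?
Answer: 1181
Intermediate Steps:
I(g) = -4 + g
v(f, T) = 6 (v(f, T) = 3 + 3 = 6)
M(y) = 59
q = 9 (q = -238 + 247 = 9)
d(V) = (-4 + 2*V)*(9 + V) (d(V) = (V + (-4 + V))*(V + 9) = (-4 + 2*V)*(9 + V))
d(D(v(-3, 6))) - M(105) = (-36 + 2*22² + 14*22) - 1*59 = (-36 + 2*484 + 308) - 59 = (-36 + 968 + 308) - 59 = 1240 - 59 = 1181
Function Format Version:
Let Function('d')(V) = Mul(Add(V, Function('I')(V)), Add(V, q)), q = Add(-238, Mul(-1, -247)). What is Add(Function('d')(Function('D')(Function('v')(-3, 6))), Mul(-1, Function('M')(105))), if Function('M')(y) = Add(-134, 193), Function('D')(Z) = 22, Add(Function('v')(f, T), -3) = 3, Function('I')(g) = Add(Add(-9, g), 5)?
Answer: 1181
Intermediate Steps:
Function('I')(g) = Add(-4, g)
Function('v')(f, T) = 6 (Function('v')(f, T) = Add(3, 3) = 6)
Function('M')(y) = 59
q = 9 (q = Add(-238, 247) = 9)
Function('d')(V) = Mul(Add(-4, Mul(2, V)), Add(9, V)) (Function('d')(V) = Mul(Add(V, Add(-4, V)), Add(V, 9)) = Mul(Add(-4, Mul(2, V)), Add(9, V)))
Add(Function('d')(Function('D')(Function('v')(-3, 6))), Mul(-1, Function('M')(105))) = Add(Add(-36, Mul(2, Pow(22, 2)), Mul(14, 22)), Mul(-1, 59)) = Add(Add(-36, Mul(2, 484), 308), -59) = Add(Add(-36, 968, 308), -59) = Add(1240, -59) = 1181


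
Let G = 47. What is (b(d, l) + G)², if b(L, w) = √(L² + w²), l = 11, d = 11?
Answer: 2451 + 1034*√2 ≈ 3913.3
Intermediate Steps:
(b(d, l) + G)² = (√(11² + 11²) + 47)² = (√(121 + 121) + 47)² = (√242 + 47)² = (11*√2 + 47)² = (47 + 11*√2)²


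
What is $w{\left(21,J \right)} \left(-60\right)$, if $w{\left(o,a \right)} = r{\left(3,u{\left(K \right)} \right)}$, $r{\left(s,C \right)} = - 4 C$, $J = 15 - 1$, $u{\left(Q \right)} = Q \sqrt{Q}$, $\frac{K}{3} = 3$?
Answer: $6480$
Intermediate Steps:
$K = 9$ ($K = 3 \cdot 3 = 9$)
$u{\left(Q \right)} = Q^{\frac{3}{2}}$
$J = 14$
$w{\left(o,a \right)} = -108$ ($w{\left(o,a \right)} = - 4 \cdot 9^{\frac{3}{2}} = \left(-4\right) 27 = -108$)
$w{\left(21,J \right)} \left(-60\right) = \left(-108\right) \left(-60\right) = 6480$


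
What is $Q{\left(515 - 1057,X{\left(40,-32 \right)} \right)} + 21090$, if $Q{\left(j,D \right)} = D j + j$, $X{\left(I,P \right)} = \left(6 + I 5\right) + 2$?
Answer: $-92188$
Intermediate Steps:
$X{\left(I,P \right)} = 8 + 5 I$ ($X{\left(I,P \right)} = \left(6 + 5 I\right) + 2 = 8 + 5 I$)
$Q{\left(j,D \right)} = j + D j$
$Q{\left(515 - 1057,X{\left(40,-32 \right)} \right)} + 21090 = \left(515 - 1057\right) \left(1 + \left(8 + 5 \cdot 40\right)\right) + 21090 = \left(515 - 1057\right) \left(1 + \left(8 + 200\right)\right) + 21090 = - 542 \left(1 + 208\right) + 21090 = \left(-542\right) 209 + 21090 = -113278 + 21090 = -92188$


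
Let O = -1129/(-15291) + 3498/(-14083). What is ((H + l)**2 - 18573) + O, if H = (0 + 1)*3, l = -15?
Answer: -3968596554848/215343153 ≈ -18429.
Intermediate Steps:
O = -37588211/215343153 (O = -1129*(-1/15291) + 3498*(-1/14083) = 1129/15291 - 3498/14083 = -37588211/215343153 ≈ -0.17455)
H = 3 (H = 1*3 = 3)
((H + l)**2 - 18573) + O = ((3 - 15)**2 - 18573) - 37588211/215343153 = ((-12)**2 - 18573) - 37588211/215343153 = (144 - 18573) - 37588211/215343153 = -18429 - 37588211/215343153 = -3968596554848/215343153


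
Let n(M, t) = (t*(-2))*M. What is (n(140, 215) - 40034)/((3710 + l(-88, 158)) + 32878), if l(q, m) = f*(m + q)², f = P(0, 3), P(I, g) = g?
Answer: -50117/25644 ≈ -1.9543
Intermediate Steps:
n(M, t) = -2*M*t (n(M, t) = (-2*t)*M = -2*M*t)
f = 3
l(q, m) = 3*(m + q)²
(n(140, 215) - 40034)/((3710 + l(-88, 158)) + 32878) = (-2*140*215 - 40034)/((3710 + 3*(158 - 88)²) + 32878) = (-60200 - 40034)/((3710 + 3*70²) + 32878) = -100234/((3710 + 3*4900) + 32878) = -100234/((3710 + 14700) + 32878) = -100234/(18410 + 32878) = -100234/51288 = -100234*1/51288 = -50117/25644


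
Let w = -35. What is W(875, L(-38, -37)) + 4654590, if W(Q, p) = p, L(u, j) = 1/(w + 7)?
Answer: 130328519/28 ≈ 4.6546e+6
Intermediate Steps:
L(u, j) = -1/28 (L(u, j) = 1/(-35 + 7) = 1/(-28) = -1/28)
W(875, L(-38, -37)) + 4654590 = -1/28 + 4654590 = 130328519/28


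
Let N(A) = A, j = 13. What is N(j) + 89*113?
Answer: 10070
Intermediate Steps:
N(j) + 89*113 = 13 + 89*113 = 13 + 10057 = 10070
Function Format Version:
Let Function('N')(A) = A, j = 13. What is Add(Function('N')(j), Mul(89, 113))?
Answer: 10070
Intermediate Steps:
Add(Function('N')(j), Mul(89, 113)) = Add(13, Mul(89, 113)) = Add(13, 10057) = 10070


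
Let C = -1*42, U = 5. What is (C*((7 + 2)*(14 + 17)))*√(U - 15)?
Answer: -11718*I*√10 ≈ -37056.0*I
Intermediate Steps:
C = -42
(C*((7 + 2)*(14 + 17)))*√(U - 15) = (-42*(7 + 2)*(14 + 17))*√(5 - 15) = (-378*31)*√(-10) = (-42*279)*(I*√10) = -11718*I*√10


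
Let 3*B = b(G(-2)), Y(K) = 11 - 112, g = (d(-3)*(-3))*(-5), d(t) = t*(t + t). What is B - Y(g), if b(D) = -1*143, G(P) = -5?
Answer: 160/3 ≈ 53.333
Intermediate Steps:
d(t) = 2*t**2 (d(t) = t*(2*t) = 2*t**2)
g = 270 (g = ((2*(-3)**2)*(-3))*(-5) = ((2*9)*(-3))*(-5) = (18*(-3))*(-5) = -54*(-5) = 270)
Y(K) = -101
b(D) = -143
B = -143/3 (B = (1/3)*(-143) = -143/3 ≈ -47.667)
B - Y(g) = -143/3 - 1*(-101) = -143/3 + 101 = 160/3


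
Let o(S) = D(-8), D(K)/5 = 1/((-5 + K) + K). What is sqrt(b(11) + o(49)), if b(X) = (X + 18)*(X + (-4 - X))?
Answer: I*sqrt(51261)/21 ≈ 10.781*I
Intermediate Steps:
D(K) = 5/(-5 + 2*K) (D(K) = 5/((-5 + K) + K) = 5/(-5 + 2*K))
b(X) = -72 - 4*X (b(X) = (18 + X)*(-4) = -72 - 4*X)
o(S) = -5/21 (o(S) = 5/(-5 + 2*(-8)) = 5/(-5 - 16) = 5/(-21) = 5*(-1/21) = -5/21)
sqrt(b(11) + o(49)) = sqrt((-72 - 4*11) - 5/21) = sqrt((-72 - 44) - 5/21) = sqrt(-116 - 5/21) = sqrt(-2441/21) = I*sqrt(51261)/21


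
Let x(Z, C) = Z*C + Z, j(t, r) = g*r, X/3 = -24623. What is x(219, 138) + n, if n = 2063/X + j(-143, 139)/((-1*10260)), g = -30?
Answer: 256348857521/8421066 ≈ 30441.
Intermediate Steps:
X = -73869 (X = 3*(-24623) = -73869)
j(t, r) = -30*r
x(Z, C) = Z + C*Z (x(Z, C) = C*Z + Z = Z + C*Z)
n = 3187415/8421066 (n = 2063/(-73869) + (-30*139)/((-1*10260)) = 2063*(-1/73869) - 4170/(-10260) = -2063/73869 - 4170*(-1/10260) = -2063/73869 + 139/342 = 3187415/8421066 ≈ 0.37850)
x(219, 138) + n = 219*(1 + 138) + 3187415/8421066 = 219*139 + 3187415/8421066 = 30441 + 3187415/8421066 = 256348857521/8421066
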